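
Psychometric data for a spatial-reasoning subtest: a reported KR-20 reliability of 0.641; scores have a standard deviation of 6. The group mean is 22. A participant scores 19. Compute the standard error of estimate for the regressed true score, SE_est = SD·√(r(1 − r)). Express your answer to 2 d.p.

SE_est = SD · √(r(1 − r)) = 6.000 · √0.230 ≈ 6.000 · 0.480 ≈ 2.878

2.88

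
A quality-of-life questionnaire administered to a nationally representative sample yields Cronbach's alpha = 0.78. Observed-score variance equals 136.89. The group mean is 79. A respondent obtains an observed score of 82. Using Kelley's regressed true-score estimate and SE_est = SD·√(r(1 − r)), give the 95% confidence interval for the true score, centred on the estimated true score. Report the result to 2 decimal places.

SD = √136.89 = 11.700
T̂ = r·X + (1 − r)·M = 0.780×82 + 0.220×79 = 63.960 + 17.380 ≈ 81.340
SE_est = SD × √(r(1 − r)) = 11.700 × √0.172 ≈ 11.700 × 0.414 ≈ 4.847
CI = 81.340 ± 1.96 × 4.847 → [71.841, 90.839]

[71.84, 90.84]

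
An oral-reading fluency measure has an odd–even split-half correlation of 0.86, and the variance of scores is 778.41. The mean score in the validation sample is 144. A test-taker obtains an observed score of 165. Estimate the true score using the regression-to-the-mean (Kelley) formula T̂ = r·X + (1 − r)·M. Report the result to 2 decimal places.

r_full = 2·0.86 / (1 + 0.86) ≃ 0.9247
T̂ = r·X + (1 − r)·M = 0.9247*165 + 0.0753*144 ≃ 152.5806 + 10.8387 ≃ 163.4194

163.42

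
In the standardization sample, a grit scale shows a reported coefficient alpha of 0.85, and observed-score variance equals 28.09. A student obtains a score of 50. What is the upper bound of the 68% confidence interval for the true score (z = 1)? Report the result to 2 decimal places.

σ = 28.09^(1/2) = 5.3000
The standard error of measurement is 5.3000·√(1 − 0.8500) ≈ 5.3000·0.3873 ≈ 2.0527.
Half-width = 1·2.0527 ≈ 2.0527
Upper bound: 50 + 2.0527 = 52.0527

52.05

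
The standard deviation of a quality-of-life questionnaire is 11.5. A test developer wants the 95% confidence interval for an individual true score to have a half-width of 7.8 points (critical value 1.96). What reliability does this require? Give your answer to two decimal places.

0.88

SEM needed = half-width / z = 7.8/1.96 ≈ 3.980
Required reliability = 1 − (SEM/SD)² = 1 − 0.120 ≈ 0.880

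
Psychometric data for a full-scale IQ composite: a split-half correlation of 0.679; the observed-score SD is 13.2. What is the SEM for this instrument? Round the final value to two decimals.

Full-length reliability (Spearman-Brown) = 2(0.679)/(1+0.679) ≈ 0.8088
SEM = 13.2000×√(1 − 0.8088) ≈ 5.7717

5.77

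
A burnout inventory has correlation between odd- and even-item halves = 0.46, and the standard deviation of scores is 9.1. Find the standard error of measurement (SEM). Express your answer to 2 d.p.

5.53

Spearman-Brown: r = 2(0.46) / (1 + 0.46) = 0.9200 / 1.4600 ≈ 0.6301
SEM = 9.1000 × √(1 − 0.6301) = 9.1000 × √0.3699 ≈ 9.1000 × 0.6082 ≈ 5.5343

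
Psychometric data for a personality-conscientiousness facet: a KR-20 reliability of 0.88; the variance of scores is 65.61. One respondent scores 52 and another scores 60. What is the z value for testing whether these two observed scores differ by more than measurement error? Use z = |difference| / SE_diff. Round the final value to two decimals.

SD = √65.61 ≃ 8.1000
SEM = 8.1000·√(1 − 0.8800) ≃ 2.8059
SE_diff = SEM · √2 ≃ 2.8059 · 1.4142 ≃ 3.9682
z = |52 − 60| / 3.9682 = 8 / 3.9682 ≃ 2.0160

2.02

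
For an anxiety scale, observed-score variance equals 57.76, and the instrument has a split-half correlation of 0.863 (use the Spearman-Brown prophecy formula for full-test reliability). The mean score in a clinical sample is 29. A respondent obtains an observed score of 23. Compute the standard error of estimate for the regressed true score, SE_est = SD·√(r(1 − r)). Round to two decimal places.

1.98

σ = 57.76^(1/2) = 7.600
Full-length reliability (Spearman-Brown) = 2(0.863)/(1+0.863) ≈ 0.926
SE_est = SD · √(r(1 − r)) = 7.600 · √0.068 ≈ 7.600 · 0.261 ≈ 1.984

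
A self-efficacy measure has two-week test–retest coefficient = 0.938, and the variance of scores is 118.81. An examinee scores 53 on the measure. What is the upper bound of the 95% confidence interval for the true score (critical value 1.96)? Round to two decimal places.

SD = √118.81 ≈ 10.900
SEM = 10.900 × √(1 − 0.938) = 10.900 × √0.062 ≈ 10.900 × 0.249 ≈ 2.714
Margin = 1.96 × 2.714 ≈ 5.320
Upper limit = 53 + 5.320 ≈ 58.320

58.32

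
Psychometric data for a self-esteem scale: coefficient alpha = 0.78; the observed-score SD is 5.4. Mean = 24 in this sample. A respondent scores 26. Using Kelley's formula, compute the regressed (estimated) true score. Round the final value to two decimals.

25.56

Estimated true score = 0.78000·26 + (1 − 0.78000)·24 ≈ 25.56000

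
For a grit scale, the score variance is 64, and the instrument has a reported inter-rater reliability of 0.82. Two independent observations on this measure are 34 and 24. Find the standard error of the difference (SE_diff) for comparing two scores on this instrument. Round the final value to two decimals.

4.80

σ = 64^(1/2) = 8.00000
SEM = 8.00000·√(1 − 0.82000) ≈ 3.39411
Standard error of the difference = 3.39411·√2 ≈ 4.80000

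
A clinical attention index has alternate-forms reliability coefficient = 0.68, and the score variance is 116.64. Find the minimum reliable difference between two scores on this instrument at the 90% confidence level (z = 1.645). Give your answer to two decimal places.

14.21

SD = √116.64 ≈ 10.8000
The standard error of measurement is 10.8000×√(1 − 0.6800) ≈ 10.8000×0.5657 ≈ 6.1094.
Standard error of the difference = 6.1094·√2 ≈ 8.6400
Minimum reliable difference = 1.645 × SE_diff ≈ 1.645 × 8.6400 ≈ 14.2128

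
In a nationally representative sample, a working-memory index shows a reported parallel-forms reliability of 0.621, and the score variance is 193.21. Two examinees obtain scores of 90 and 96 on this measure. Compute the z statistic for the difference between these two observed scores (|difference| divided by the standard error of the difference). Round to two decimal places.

0.50

SD = √193.21 = 13.90000
SEM = 13.90000 × √(1 − 0.62100) = 13.90000 × √0.37900 ≈ 13.90000 × 0.61563 ≈ 8.55725
SE_diff = √2 × SEM ≈ 12.10178
z = |90 − 96| / 12.10178 = 6 / 12.10178 ≈ 0.49579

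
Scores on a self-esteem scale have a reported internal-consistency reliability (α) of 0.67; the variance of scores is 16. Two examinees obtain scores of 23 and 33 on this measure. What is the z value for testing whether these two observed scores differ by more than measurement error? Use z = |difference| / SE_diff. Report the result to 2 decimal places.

3.08

SD = √16 ≈ 4.0000
SEM = 4.0000 · √(1 − 0.6700) = 4.0000 · √0.3300 ≈ 4.0000 · 0.5745 ≈ 2.2978
Standard error of the difference = 2.2978·√2 ≈ 3.2496
z = 10 / 3.2496 ≈ 3.0773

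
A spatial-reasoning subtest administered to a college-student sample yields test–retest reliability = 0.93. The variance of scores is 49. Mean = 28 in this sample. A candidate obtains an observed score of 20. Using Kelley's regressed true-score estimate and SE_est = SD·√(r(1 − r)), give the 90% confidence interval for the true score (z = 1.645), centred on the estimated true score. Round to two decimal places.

[17.62, 23.50]

SD = √49 = 7.000
T̂ = r·X + (1 − r)·M = 0.930·20 + 0.070·28 = 18.600 + 1.960 ≈ 20.560
SE_est = SD · √(r(1 − r)) = 7.000 · √0.065 ≈ 7.000 · 0.255 ≈ 1.786
90% CI: 20.560 ± 2.938 ≈ (17.622, 23.498)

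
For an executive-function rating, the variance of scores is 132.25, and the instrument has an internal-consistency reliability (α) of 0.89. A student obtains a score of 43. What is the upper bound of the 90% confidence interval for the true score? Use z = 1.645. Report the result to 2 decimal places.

σ = 132.25^(1/2) = 11.500
SEM = 11.500*√(1 − 0.890) ≈ 3.814
1.645 * SEM ≈ 6.274
Upper limit = 43 + 6.274 ≈ 49.274

49.27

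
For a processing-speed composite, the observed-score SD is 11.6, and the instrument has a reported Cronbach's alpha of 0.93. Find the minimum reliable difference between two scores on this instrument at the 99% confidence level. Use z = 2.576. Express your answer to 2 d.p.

11.18

The standard error of measurement is 11.6000×√(1 − 0.9300) ≈ 11.6000×0.2646 ≈ 3.0691.
Standard error of the difference = 3.0691·√2 ≈ 4.3403
Smallest detectable difference = 2.576×4.3403 ≈ 11.1807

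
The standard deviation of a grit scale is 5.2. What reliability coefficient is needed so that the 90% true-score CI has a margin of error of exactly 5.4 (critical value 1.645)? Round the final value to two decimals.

Required SEM = 5.4 / 1.645 ≈ 3.283
Required reliability = 1 − (SEM/SD)² = 1 − 0.399 ≈ 0.601

0.60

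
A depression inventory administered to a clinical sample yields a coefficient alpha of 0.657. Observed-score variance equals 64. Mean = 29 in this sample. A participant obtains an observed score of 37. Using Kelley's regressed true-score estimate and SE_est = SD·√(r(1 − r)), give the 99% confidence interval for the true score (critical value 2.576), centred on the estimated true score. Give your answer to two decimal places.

[24.47, 44.04]

σ = 64^(1/2) = 8.0000
T̂ = 0.6570(37) + 0.3430(29) ≈ 34.2560
SE_est = SD * √(r(1 − r)) = 8.0000 * √0.2254 ≈ 8.0000 * 0.4747 ≈ 3.7977
99% CI: 34.2560 ± 9.7829 ≈ (24.4731, 44.0389)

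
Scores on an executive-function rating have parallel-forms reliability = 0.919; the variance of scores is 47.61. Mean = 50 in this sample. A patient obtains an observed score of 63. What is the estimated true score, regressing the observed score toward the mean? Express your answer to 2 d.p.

61.95

T̂ = r·X + (1 − r)·M = 0.91900·63 + 0.08100·50 = 57.89700 + 4.05000 ≃ 61.94700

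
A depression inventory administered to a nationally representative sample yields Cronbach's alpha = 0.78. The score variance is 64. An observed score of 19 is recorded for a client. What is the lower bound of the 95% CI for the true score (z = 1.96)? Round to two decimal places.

σ = 64^(1/2) = 8.000
SEM = 8.000 * √(1 − 0.780) = 8.000 * √0.220 ≈ 8.000 * 0.469 ≈ 3.752
Margin = 1.96 * 3.752 ≈ 7.355
Lower bound: 19 − 7.355 = 11.645

11.65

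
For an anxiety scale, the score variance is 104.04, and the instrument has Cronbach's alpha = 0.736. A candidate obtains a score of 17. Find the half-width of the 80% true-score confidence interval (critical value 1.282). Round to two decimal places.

σ = 104.04^(1/2) = 10.20000
The standard error of measurement is 10.20000*√(1 − 0.73600) ≈ 10.20000*0.51381 ≈ 5.24085.
1.282 * SEM ≈ 6.71878

6.72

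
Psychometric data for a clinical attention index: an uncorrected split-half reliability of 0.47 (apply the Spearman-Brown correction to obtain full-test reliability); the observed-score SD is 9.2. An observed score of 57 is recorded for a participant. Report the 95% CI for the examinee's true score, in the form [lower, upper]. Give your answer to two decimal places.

Full-length reliability (Spearman-Brown) = 2(0.47)/(1+0.47) ≈ 0.639
SEM = 9.200 * √(1 − 0.639) = 9.200 * √0.361 ≈ 9.200 * 0.600 ≈ 5.524
Margin = 1.96 * 5.524 ≈ 10.827
Interval: (46.173, 67.827)

[46.17, 67.83]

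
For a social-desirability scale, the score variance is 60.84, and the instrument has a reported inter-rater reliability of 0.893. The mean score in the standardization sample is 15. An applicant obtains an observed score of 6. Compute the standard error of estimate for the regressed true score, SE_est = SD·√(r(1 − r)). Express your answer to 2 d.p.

SD = √60.84 = 7.8000
SE_est = SD · √(r(1 − r)) = 7.8000 · √0.0956 ≈ 7.8000 · 0.3091 ≈ 2.4111

2.41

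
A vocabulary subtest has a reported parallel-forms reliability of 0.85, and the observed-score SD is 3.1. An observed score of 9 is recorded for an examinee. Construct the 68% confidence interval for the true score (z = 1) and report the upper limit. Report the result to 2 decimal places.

10.20

The standard error of measurement is 3.10000·√(1 − 0.85000) ≈ 3.10000·0.38730 ≈ 1.20062.
Margin = 1 · 1.20062 ≈ 1.20062
Upper bound: 9 + 1.20062 = 10.20062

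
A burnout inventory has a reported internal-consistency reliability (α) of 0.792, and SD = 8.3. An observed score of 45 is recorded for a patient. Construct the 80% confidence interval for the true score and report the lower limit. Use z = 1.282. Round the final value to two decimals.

40.15

SEM = 8.30000·√(1 − 0.79200) ≈ 3.78538
1.282 · SEM ≈ 4.85286
Lower bound: 45 − 4.85286 = 40.14714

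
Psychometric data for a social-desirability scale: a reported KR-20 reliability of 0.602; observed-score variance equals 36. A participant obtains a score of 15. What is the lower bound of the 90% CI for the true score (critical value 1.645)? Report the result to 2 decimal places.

8.77

σ = 36^(1/2) = 6.000
SEM = 6.000×√(1 − 0.602) ≈ 3.785
Margin = 1.645 × 3.785 ≈ 6.227
Lower limit = 15 − 6.227 ≈ 8.773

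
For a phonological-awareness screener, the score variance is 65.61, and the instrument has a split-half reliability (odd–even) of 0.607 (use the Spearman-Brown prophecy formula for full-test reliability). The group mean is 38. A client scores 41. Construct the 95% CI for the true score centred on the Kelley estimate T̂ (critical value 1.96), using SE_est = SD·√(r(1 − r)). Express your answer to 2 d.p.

SD = √65.61 = 8.100
Spearman-Brown: r = 2(0.607) / (1 + 0.607) = 1.214 / 1.607 ≈ 0.755
T̂ = 0.755(41) + 0.245(38) ≈ 40.266
SE_est = 8.100·√[r(1 − r)] ≈ 3.482
95% CI: 40.266 ± 6.824 ≈ (33.442, 47.090)

[33.44, 47.09]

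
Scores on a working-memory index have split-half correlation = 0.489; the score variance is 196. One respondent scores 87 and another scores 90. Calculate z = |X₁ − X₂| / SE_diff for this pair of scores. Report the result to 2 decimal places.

0.26

SD = √196 = 14.00000
Full-length reliability (Spearman-Brown) = 2(0.489)/(1+0.489) ≈ 0.65682
SEM = 14.00000 × √(1 − 0.65682) = 14.00000 × √0.34318 ≈ 14.00000 × 0.58582 ≈ 8.20146
Standard error of the difference = 8.20146·√2 ≈ 11.59862
z = 3 / 11.59862 ≈ 0.25865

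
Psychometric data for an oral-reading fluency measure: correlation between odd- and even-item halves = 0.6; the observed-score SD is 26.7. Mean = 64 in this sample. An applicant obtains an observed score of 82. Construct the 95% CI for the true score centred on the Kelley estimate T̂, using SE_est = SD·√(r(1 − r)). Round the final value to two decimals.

[54.84, 100.16]

r_full = 2·0.6 / (1 + 0.6) ≃ 0.7500
Estimated true score = 0.7500×82 + (1 − 0.7500)×64 ≃ 77.5000
SE_est = SD × √(r(1 − r)) = 26.7000 × √0.1875 ≃ 26.7000 × 0.4330 ≃ 11.5614
95% CI: 77.5000 ± 22.6604 ≃ (54.8396, 100.1604)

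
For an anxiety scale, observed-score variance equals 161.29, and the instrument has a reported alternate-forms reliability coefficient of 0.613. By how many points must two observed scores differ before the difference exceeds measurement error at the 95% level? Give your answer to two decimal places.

21.90

σ = 161.29^(1/2) = 12.700
SEM = 12.700 × √(1 − 0.613) = 12.700 × √0.387 ≈ 12.700 × 0.622 ≈ 7.901
SE_diff = SEM × √2 ≈ 7.901 × 1.414 ≈ 11.173
Smallest detectable difference = 1.96×11.173 ≈ 21.899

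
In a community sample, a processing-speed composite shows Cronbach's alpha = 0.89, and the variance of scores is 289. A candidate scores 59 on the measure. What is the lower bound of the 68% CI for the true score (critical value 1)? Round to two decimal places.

53.36

σ = 289^(1/2) = 17.00000
SEM = 17.00000*√(1 − 0.89000) ≃ 5.63826
Margin = 1 * 5.63826 ≃ 5.63826
Lower bound: 59 − 5.63826 = 53.36174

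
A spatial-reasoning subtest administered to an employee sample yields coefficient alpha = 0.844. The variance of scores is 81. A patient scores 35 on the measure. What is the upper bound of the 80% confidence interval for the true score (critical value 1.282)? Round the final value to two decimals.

39.56

SD = √81 = 9.0000
The standard error of measurement is 9.0000×√(1 − 0.8440) ≈ 9.0000×0.3950 ≈ 3.5547.
Margin = 1.282 × 3.5547 ≈ 4.5571
Upper bound: 35 + 4.5571 = 39.5571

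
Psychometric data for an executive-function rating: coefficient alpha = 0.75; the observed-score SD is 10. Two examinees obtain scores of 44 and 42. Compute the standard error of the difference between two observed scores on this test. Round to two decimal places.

SEM = 10.00000 × √(1 − 0.75000) = 10.00000 × √0.25000 ≃ 10.00000 × 0.50000 ≃ 5.00000
SE_diff = √2 × SEM ≃ 7.07107

7.07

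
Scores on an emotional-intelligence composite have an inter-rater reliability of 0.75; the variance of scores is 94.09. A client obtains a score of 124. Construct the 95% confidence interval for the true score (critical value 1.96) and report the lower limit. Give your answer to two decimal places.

114.49

SD = √94.09 = 9.70000
SEM = 9.70000 * √(1 − 0.75000) = 9.70000 * √0.25000 ≈ 9.70000 * 0.50000 ≈ 4.85000
Margin = 1.96 * 4.85000 ≈ 9.50600
Lower bound: 124 − 9.50600 = 114.49400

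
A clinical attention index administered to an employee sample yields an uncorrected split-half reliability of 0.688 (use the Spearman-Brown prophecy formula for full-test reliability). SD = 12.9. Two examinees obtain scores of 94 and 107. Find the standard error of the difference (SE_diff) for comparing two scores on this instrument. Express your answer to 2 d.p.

r_full = 2·0.688 / (1 + 0.688) ≃ 0.8152
The standard error of measurement is 12.9000·√(1 − 0.8152) ≃ 12.9000·0.4299 ≃ 5.5460.
Standard error of the difference = 5.5460·√2 ≃ 7.8432

7.84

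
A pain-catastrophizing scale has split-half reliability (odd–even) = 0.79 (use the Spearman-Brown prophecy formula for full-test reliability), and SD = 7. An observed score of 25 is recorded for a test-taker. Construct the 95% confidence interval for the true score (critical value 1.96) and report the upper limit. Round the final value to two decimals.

r_full = 2·0.79 / (1 + 0.79) ≈ 0.88268
SEM = 7.00000 × √(1 − 0.88268) = 7.00000 × √0.11732 ≈ 7.00000 × 0.34252 ≈ 2.39762
Margin = 1.96 × 2.39762 ≈ 4.69934
Upper bound: 25 + 4.69934 = 29.69934

29.70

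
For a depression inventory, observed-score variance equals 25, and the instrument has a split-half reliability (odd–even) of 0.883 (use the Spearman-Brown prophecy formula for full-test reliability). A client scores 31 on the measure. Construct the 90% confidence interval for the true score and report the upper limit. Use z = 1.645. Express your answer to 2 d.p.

σ = 25^(1/2) = 5.000
Full-length reliability (Spearman-Brown) = 2(0.883)/(1+0.883) ≃ 0.938
The standard error of measurement is 5.000×√(1 − 0.938) ≃ 5.000×0.249 ≃ 1.246.
Half-width = 1.645×1.246 ≃ 2.050
Upper limit = 31 + 2.050 ≃ 33.050

33.05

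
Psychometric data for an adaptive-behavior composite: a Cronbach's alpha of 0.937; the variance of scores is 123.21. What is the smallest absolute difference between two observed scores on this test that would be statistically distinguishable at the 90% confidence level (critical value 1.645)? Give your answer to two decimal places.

6.48

SD = √123.21 = 11.1000
SEM = 11.1000×√(1 − 0.9370) ≈ 2.7861
SE_diff = √2 × SEM ≈ 3.9401
Minimum reliable difference = 1.645 × SE_diff ≈ 1.645 × 3.9401 ≈ 6.4815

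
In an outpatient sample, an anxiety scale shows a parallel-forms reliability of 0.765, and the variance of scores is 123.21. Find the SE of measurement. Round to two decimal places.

5.38

SD = √123.21 = 11.100
SEM = 11.100*√(1 − 0.765) ≈ 5.381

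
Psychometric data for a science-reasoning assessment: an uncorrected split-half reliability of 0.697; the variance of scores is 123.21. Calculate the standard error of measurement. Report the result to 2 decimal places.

4.69

σ = 123.21^(1/2) = 11.100
Full-length reliability (Spearman-Brown) = 2(0.697)/(1+0.697) ≈ 0.821
SEM = 11.100×√(1 − 0.821) ≈ 4.690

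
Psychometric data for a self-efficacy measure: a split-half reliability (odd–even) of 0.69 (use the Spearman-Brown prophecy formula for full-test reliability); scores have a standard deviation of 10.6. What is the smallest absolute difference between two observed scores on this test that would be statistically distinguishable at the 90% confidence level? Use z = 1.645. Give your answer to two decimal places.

10.56

Spearman-Brown: r = 2(0.69) / (1 + 0.69) = 1.38000 / 1.69000 ≈ 0.81657
SEM = 10.60000 * √(1 − 0.81657) = 10.60000 * √0.18343 ≈ 10.60000 * 0.42829 ≈ 4.53987
SE_diff = √2 * SEM ≈ 6.42034
Minimum reliable difference = 1.645 * SE_diff ≈ 1.645 * 6.42034 ≈ 10.56147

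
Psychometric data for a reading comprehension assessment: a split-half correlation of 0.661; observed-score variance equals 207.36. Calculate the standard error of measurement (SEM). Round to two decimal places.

6.51

σ = 207.36^(1/2) = 14.400
Spearman-Brown: r = 2(0.661) / (1 + 0.661) = 1.322 / 1.661 ≈ 0.796
SEM = 14.400·√(1 − 0.796) ≈ 6.505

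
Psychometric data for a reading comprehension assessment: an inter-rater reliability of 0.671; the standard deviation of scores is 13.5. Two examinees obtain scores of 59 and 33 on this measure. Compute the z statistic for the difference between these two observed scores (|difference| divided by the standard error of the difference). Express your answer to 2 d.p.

SEM = 13.5000 · √(1 − 0.6710) = 13.5000 · √0.3290 ≈ 13.5000 · 0.5736 ≈ 7.7434
Standard error of the difference = 7.7434·√2 ≈ 10.9508
z = |59 − 33| / 10.9508 = 26 / 10.9508 ≈ 2.3743

2.37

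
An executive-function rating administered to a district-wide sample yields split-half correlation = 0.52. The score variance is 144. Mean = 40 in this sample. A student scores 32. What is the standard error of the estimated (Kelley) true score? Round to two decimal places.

SD = √144 ≈ 12.0000
Spearman-Brown: r = 2(0.52) / (1 + 0.52) = 1.0400 / 1.5200 ≈ 0.6842
SE_est = SD · √(r(1 − r)) = 12.0000 · √0.2161 ≈ 12.0000 · 0.4648 ≈ 5.5780

5.58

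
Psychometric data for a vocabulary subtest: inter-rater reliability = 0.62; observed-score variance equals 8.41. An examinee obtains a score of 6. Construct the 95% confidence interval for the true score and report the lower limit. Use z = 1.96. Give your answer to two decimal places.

2.50

σ = 8.41^(1/2) = 2.900
SEM = 2.900 · √(1 − 0.620) = 2.900 · √0.380 ≈ 2.900 · 0.616 ≈ 1.788
Margin = 1.96 · 1.788 ≈ 3.504
Lower limit = 6 − 3.504 ≈ 2.496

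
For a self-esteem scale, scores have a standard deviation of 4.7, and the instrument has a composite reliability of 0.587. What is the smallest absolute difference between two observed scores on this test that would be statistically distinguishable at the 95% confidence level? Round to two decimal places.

8.37

SEM = 4.7000·√(1 − 0.5870) ≈ 3.0205
SE_diff = SEM · √2 ≈ 3.0205 · 1.4142 ≈ 4.2716
Smallest detectable difference = 1.96·4.2716 ≈ 8.3723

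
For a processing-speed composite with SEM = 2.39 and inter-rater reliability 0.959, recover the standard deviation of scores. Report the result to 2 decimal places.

σ = SEM·(1 − r)^(−1/2) ≈ 2.39×4.9386 ≈ 11.8034

11.80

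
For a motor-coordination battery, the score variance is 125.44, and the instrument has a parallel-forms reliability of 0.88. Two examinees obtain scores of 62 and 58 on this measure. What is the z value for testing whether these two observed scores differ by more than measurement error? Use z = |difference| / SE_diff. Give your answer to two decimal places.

σ = 125.44^(1/2) = 11.2000
SEM = 11.2000 · √(1 − 0.8800) = 11.2000 · √0.1200 ≈ 11.2000 · 0.3464 ≈ 3.8798
SE_diff = √2 · SEM ≈ 5.4869
z = |62 − 58| / 5.4869 = 4 / 5.4869 ≈ 0.7290

0.73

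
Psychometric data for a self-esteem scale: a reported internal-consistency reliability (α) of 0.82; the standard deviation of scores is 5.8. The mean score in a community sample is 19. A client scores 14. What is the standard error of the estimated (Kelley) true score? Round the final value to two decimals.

2.23

SE_est = SD * √(r(1 − r)) = 5.80000 * √0.14760 ≈ 5.80000 * 0.38419 ≈ 2.22829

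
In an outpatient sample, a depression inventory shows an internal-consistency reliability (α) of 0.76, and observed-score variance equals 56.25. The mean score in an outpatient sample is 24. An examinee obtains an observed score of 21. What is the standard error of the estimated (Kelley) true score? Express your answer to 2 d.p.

3.20

SD = √56.25 = 7.5000
SE_est = SD * √(r(1 − r)) = 7.5000 * √0.1824 ≈ 7.5000 * 0.4271 ≈ 3.2031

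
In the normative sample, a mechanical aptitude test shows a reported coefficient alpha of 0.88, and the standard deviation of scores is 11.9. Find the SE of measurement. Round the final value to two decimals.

4.12

SEM = 11.900*√(1 − 0.880) ≈ 4.122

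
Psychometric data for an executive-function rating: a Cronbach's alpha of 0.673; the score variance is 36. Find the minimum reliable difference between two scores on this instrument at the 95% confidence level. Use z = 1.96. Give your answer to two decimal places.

SD = √36 = 6.0000
SEM = 6.0000 × √(1 − 0.6730) = 6.0000 × √0.3270 ≈ 6.0000 × 0.5718 ≈ 3.4310
SE_diff = √2 × SEM ≈ 4.8522
Smallest detectable difference = 1.96×4.8522 ≈ 9.5103

9.51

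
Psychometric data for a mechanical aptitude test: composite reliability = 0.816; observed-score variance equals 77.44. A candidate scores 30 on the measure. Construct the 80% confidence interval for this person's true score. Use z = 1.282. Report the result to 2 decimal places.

[25.16, 34.84]

σ = 77.44^(1/2) = 8.80000
SEM = 8.80000 · √(1 − 0.81600) = 8.80000 · √0.18400 ≈ 8.80000 · 0.42895 ≈ 3.77478
Half-width = 1.282·3.77478 ≈ 4.83927
Interval: (25.16073, 34.83927)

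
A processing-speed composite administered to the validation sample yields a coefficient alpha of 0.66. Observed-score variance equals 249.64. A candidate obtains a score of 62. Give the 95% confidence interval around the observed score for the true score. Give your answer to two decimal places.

[43.94, 80.06]

SD = √249.64 ≈ 15.800
SEM = 15.800·√(1 − 0.660) ≈ 9.213
Half-width = 1.96·9.213 ≈ 18.057
CI = 62 ± 18.057 → [43.943, 80.057]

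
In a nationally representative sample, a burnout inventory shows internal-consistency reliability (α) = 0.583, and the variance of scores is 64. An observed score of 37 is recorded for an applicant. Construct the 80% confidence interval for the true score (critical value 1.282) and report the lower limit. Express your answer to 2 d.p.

30.38

SD = √64 ≈ 8.000
SEM = 8.000 × √(1 − 0.583) = 8.000 × √0.417 ≈ 8.000 × 0.646 ≈ 5.166
1.282 × SEM ≈ 6.623
Lower bound: 37 − 6.623 = 30.377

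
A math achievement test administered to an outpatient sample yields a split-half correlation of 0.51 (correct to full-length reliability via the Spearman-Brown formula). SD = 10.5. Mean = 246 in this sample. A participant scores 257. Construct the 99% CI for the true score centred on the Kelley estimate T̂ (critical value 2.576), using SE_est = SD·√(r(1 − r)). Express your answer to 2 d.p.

[240.77, 266.09]

Spearman-Brown: r = 2(0.51) / (1 + 0.51) = 1.0200 / 1.5100 ≈ 0.6755
T̂ = 0.6755(257) + 0.3245(246) ≈ 253.4305
SE_est = SD × √(r(1 − r)) = 10.5000 × √0.2192 ≈ 10.5000 × 0.4682 ≈ 4.9160
CI = 253.4305 ± 2.576 × 4.9160 → [240.7669, 266.0940]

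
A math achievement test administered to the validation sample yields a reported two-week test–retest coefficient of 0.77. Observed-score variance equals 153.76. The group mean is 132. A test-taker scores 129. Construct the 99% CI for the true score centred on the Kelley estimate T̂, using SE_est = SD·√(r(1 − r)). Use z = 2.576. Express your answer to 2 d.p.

SD = √153.76 = 12.4000
Estimated true score = 0.7700·129 + (1 − 0.7700)·132 ≃ 129.6900
SE_est = SD · √(r(1 − r)) = 12.4000 · √0.1771 ≃ 12.4000 · 0.4208 ≃ 5.2183
99% CI: 129.6900 ± 13.4424 ≃ (116.2476, 143.1324)

[116.25, 143.13]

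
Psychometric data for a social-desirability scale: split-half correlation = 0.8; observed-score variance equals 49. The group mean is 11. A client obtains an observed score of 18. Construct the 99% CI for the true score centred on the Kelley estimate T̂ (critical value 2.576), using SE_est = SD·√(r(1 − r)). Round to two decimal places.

[11.56, 22.89]

σ = 49^(1/2) = 7.00000
Spearman-Brown: r = 2(0.8) / (1 + 0.8) = 1.60000 / 1.80000 ≈ 0.88889
T̂ = 0.88889(18) + 0.11111(11) ≈ 17.22222
SE_est = SD · √(r(1 − r)) = 7.00000 · √0.09877 ≈ 7.00000 · 0.31427 ≈ 2.19989
CI = 17.22222 ± 2.576 · 2.19989 → [11.55531, 22.88913]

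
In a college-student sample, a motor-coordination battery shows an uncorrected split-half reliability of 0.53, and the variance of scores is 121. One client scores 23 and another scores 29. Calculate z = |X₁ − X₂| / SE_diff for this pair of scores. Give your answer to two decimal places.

0.70

SD = √121 ≈ 11.000
Spearman-Brown: r = 2(0.53) / (1 + 0.53) = 1.060 / 1.530 ≈ 0.693
SEM = 11.000 * √(1 − 0.693) = 11.000 * √0.307 ≈ 11.000 * 0.554 ≈ 6.097
Standard error of the difference = 6.097·√2 ≈ 8.622
z = |23 − 29| / 8.622 = 6 / 8.622 ≈ 0.696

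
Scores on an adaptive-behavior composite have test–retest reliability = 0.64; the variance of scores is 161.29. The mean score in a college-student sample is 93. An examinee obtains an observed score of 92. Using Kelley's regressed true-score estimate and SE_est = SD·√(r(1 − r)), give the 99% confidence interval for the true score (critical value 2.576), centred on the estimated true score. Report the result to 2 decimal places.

SD = √161.29 ≃ 12.70000
T̂ = r·X + (1 − r)·M = 0.64000*92 + 0.36000*93 = 58.88000 + 33.48000 ≃ 92.36000
SE_est = SD * √(r(1 − r)) = 12.70000 * √0.23040 ≃ 12.70000 * 0.48000 ≃ 6.09600
CI = 92.36000 ± 2.576 * 6.09600 → [76.65670, 108.06330]

[76.66, 108.06]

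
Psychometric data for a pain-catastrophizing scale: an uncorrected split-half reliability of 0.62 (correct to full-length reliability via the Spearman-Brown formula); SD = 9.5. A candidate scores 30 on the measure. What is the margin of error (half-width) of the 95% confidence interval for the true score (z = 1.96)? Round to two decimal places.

9.02

Spearman-Brown: r = 2(0.62) / (1 + 0.62) = 1.24000 / 1.62000 ≈ 0.76543
The standard error of measurement is 9.50000×√(1 − 0.76543) ≈ 9.50000×0.48432 ≈ 4.60106.
Margin = 1.96 × 4.60106 ≈ 9.01808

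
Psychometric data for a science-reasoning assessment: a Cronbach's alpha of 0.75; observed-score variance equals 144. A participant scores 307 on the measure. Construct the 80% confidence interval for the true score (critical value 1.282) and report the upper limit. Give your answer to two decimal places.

SD = √144 = 12.000
SEM = 12.000 × √(1 − 0.750) = 12.000 × √0.250 ≈ 12.000 × 0.500 ≈ 6.000
Half-width = 1.282×6.000 ≈ 7.692
Upper limit = 307 + 7.692 ≈ 314.692

314.69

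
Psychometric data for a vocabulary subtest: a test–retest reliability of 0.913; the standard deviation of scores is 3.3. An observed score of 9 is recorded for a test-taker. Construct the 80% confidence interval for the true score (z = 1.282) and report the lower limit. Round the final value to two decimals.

SEM = 3.3000×√(1 − 0.9130) ≃ 0.9734
1.282 × SEM ≃ 1.2478
Lower limit = 9 − 1.2478 ≃ 7.7522

7.75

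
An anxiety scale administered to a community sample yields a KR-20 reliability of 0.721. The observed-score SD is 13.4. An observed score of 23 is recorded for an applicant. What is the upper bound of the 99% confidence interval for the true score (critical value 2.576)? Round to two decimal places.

41.23

SEM = 13.40000 · √(1 − 0.72100) = 13.40000 · √0.27900 ≈ 13.40000 · 0.52820 ≈ 7.07794
Half-width = 2.576·7.07794 ≈ 18.23277
Upper bound: 23 + 18.23277 = 41.23277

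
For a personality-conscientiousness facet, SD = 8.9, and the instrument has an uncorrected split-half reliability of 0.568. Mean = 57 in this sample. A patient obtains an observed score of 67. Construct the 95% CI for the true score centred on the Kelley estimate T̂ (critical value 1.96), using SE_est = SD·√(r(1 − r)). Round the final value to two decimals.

Full-length reliability (Spearman-Brown) = 2(0.568)/(1+0.568) ≈ 0.724
T̂ = r·X + (1 − r)·M = 0.724*67 + 0.276*57 ≈ 48.541 + 15.704 ≈ 64.245
SE_est = SD * √(r(1 − r)) = 8.900 * √0.200 ≈ 8.900 * 0.447 ≈ 3.976
95% CI: 64.245 ± 7.793 ≈ (56.451, 72.038)

[56.45, 72.04]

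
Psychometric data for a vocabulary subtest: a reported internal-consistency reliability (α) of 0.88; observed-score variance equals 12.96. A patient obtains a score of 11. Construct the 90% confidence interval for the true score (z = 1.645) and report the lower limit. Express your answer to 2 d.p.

SD = √12.96 = 3.6000
SEM = 3.6000×√(1 − 0.8800) ≃ 1.2471
Margin = 1.645 × 1.2471 ≃ 2.0514
Lower limit = 11 − 2.0514 ≃ 8.9486

8.95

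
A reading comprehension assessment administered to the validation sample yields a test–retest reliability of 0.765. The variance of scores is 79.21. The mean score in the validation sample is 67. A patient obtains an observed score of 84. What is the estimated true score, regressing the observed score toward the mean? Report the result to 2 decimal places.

80.01

T̂ = 0.765(84) + 0.235(67) ≈ 80.005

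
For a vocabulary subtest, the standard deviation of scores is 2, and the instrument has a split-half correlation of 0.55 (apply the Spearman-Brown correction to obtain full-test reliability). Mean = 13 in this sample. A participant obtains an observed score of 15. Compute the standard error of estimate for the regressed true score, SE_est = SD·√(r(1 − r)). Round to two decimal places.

r_full = 2·0.55 / (1 + 0.55) ≈ 0.710
SE_est = 2.000·√[r(1 − r)] ≈ 0.908

0.91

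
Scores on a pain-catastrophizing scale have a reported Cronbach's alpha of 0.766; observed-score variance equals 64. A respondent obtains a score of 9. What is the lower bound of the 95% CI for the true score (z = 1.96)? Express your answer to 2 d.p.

1.42

SD = √64 = 8.000
The standard error of measurement is 8.000×√(1 − 0.766) ≈ 8.000×0.484 ≈ 3.870.
Margin = 1.96 × 3.870 ≈ 7.585
Lower limit = 9 − 7.585 ≈ 1.415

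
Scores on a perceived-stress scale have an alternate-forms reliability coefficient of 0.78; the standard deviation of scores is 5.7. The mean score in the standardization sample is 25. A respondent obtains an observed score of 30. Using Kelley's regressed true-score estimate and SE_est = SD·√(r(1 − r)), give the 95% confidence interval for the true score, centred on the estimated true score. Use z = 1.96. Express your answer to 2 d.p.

[24.27, 33.53]

Estimated true score = 0.7800×30 + (1 − 0.7800)×25 ≈ 28.9000
SE_est = 5.7000·√[r(1 − r)] ≈ 2.3612
CI = 28.9000 ± 1.96 × 2.3612 → [24.2720, 33.5280]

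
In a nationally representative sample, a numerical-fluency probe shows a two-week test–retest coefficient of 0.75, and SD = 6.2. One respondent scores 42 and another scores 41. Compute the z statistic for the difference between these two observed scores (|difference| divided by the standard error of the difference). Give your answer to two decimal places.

SEM = 6.200 · √(1 − 0.750) = 6.200 · √0.250 ≈ 6.200 · 0.500 ≈ 3.100
Standard error of the difference = 3.100·√2 ≈ 4.384
z = 1 / 4.384 ≈ 0.228

0.23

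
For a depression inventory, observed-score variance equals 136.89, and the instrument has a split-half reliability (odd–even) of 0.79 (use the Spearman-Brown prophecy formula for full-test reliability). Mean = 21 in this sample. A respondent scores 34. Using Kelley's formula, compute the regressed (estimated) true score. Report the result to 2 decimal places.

r_full = 2·0.79 / (1 + 0.79) ≈ 0.8827
Estimated true score = 0.8827×34 + (1 − 0.8827)×21 ≈ 32.4749

32.47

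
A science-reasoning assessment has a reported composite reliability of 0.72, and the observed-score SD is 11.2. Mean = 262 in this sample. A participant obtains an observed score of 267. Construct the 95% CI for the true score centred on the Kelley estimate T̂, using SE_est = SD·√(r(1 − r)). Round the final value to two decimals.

T̂ = 0.72000(267) + 0.28000(262) ≈ 265.60000
SE_est = 11.20000·√[r(1 − r)] ≈ 5.02879
CI = 265.60000 ± 1.96 * 5.02879 → [255.74358, 275.45642]

[255.74, 275.46]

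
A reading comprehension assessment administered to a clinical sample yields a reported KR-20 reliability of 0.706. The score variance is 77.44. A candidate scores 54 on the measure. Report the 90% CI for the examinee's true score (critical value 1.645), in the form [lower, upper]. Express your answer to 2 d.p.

[46.15, 61.85]

SD = √77.44 ≃ 8.8000
SEM = 8.8000*√(1 − 0.7060) ≃ 4.7715
Margin = 1.645 * 4.7715 ≃ 7.8491
90% CI: 54 ± 7.8491 = [46.1509, 61.8491]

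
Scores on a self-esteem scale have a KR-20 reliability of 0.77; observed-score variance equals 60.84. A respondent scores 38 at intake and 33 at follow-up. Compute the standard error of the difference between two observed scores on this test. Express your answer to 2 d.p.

5.29

SD = √60.84 = 7.800
SEM = 7.800 * √(1 − 0.770) = 7.800 * √0.230 ≈ 7.800 * 0.480 ≈ 3.741
SE_diff = SEM * √2 ≈ 3.741 * 1.414 ≈ 5.290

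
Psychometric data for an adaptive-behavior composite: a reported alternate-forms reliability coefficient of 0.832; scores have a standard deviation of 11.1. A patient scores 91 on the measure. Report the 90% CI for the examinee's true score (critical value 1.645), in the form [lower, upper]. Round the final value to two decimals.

[83.52, 98.48]

SEM = 11.1000 · √(1 − 0.8320) = 11.1000 · √0.1680 ≈ 11.1000 · 0.4099 ≈ 4.5496
Margin = 1.645 · 4.5496 ≈ 7.4842
Interval: (83.5158, 98.4842)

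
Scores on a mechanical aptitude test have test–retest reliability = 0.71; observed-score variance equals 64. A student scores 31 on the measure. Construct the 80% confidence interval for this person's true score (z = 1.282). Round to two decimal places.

SD = √64 = 8.0000
SEM = 8.0000 * √(1 − 0.7100) = 8.0000 * √0.2900 ≈ 8.0000 * 0.5385 ≈ 4.3081
Half-width = 1.282*4.3081 ≈ 5.5230
80% CI: 31 ± 5.5230 = [25.4770, 36.5230]

[25.48, 36.52]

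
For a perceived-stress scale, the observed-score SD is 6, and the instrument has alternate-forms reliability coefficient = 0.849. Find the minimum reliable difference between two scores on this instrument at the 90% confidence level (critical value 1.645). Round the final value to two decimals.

5.42

SEM = 6.0000·√(1 − 0.8490) ≈ 2.3315
SE_diff = √2 · SEM ≈ 3.2973
Minimum reliable difference = 1.645 · SE_diff ≈ 1.645 · 3.2973 ≈ 5.4240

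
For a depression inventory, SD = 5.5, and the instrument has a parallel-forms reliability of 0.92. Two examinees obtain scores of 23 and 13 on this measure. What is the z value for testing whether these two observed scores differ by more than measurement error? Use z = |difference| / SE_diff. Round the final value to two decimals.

SEM = 5.5000 * √(1 − 0.9200) = 5.5000 * √0.0800 ≈ 5.5000 * 0.2828 ≈ 1.5556
SE_diff = √2 * SEM ≈ 2.2000
z = 10 / 2.2000 ≈ 4.5455

4.55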